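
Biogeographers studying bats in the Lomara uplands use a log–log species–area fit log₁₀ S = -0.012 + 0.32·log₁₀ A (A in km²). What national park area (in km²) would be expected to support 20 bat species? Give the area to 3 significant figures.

20 = 0.9727 × A^0.32  ⇒  A^0.32 = 20/0.9727 = 20.56
ln A = ln(20.56) / 0.32 = 3.0234 / 0.32 = 9.4480
A = e^9.4480 ≈ 12683 km²

12700 km²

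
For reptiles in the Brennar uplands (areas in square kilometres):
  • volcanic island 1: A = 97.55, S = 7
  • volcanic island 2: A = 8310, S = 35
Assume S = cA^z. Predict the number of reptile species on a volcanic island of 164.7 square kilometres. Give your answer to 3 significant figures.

8.46

z = ln(35/7) / ln(8310/97.55) = 1.6094 / 4.4448 = 0.3621
c = 7 / 97.55^0.3621 = 7 / 5.251 = 1.333
S₃ = 1.333 × 164.7^0.3621 = 1.333 × 6.348 ≈ 8.462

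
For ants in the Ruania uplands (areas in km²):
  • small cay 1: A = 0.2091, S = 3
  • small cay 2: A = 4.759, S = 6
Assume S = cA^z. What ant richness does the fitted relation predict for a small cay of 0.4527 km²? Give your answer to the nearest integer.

z = ln(6/3) / ln(4.759/0.2091) = 0.6931 / 3.1250 = 0.2218
c = 3 / 0.2091^0.2218 = 3 / 0.7067 = 4.245
S₃ = 4.245 × 0.4527^0.2218 = 4.245 × 0.8388 ≈ 3.561

4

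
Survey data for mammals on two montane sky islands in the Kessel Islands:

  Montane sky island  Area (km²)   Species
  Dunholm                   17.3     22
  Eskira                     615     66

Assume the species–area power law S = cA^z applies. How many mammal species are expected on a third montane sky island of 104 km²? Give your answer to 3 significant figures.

z = ln(66/22) / ln(615/17.3) = 1.0986 / 3.5709 = 0.3077
c = 22 / 17.3^0.3077 = 22 / 2.404 = 9.152
S₃ = 9.152 × 104^0.3077 = 9.152 × 4.174 ≈ 38.2

38.2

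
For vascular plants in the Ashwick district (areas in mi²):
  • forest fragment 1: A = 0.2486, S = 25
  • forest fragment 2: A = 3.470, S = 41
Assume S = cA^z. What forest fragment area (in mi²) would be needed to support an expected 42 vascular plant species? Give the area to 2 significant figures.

z = ln(41/25) / ln(3.47/0.2486) = 0.4947 / 2.6361 = 0.1877
c = 25 / 0.2486^0.1877 = 25 / 0.7701 = 32.46
A = (42/32.46)^(1/0.1877) ⇒ ln A = ln(1.294)/0.1877 = 1.3726
A = e^1.3726 ≈ 3.945 mi²

3.9 mi²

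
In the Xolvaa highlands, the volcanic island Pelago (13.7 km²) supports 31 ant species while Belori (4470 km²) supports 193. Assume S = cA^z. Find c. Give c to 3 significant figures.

13.6

z = ln(S₂/S₁) / ln(A₂/A₁) = ln(193/31) / ln(4470/13.7) = 1.8287 / 5.7877 = 0.3160
c = S₁ / A₁^z = 31 / 13.7^0.3160 = 31 / 2.286 = 13.56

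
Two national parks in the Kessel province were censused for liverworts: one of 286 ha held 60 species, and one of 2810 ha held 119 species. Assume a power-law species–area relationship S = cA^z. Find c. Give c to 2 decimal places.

11.02

z = ln(S₂/S₁) / ln(A₂/A₁) = ln(119/60) / ln(2810/286) = 0.6848 / 2.2849 = 0.2997
c = S₁ / A₁^z = 60 / 286^0.2997 = 60 / 5.447 = 11.02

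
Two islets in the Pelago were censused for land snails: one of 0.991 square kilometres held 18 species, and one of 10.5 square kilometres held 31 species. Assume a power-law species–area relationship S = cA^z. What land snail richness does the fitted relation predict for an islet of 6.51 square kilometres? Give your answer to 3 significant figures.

27.8

z = ln(31/18) / ln(10.5/0.991) = 0.5436 / 2.3604 = 0.2303
c = 18 / 0.991^0.2303 = 18 / 0.9979 = 18.04
S₃ = 18.04 × 6.51^0.2303 = 18.04 × 1.539 ≈ 27.77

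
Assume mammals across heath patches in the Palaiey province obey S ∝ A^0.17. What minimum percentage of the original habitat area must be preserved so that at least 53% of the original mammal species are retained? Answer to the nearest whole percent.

2%

Need (A_new/A_old)^0.17 = 0.53, so A_new/A_old = 0.53^(1/0.17) = 0.53^5.882
ln(A_new/A_old) = ln 0.53 / 0.17 = -0.6349 / 0.17 = -3.7346
A_new/A_old = e^-3.7346 ≈ 0.02388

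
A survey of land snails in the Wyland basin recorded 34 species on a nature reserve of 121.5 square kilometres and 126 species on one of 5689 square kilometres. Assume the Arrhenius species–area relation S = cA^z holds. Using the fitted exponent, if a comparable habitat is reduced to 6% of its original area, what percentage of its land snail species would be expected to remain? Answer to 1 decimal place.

38.4%

z = ln(126/34) / ln(5689/121.5) = 1.3099 / 3.8464 = 0.3406
S_new/S_old = (A_new/A_old)^z = 0.06^0.3406 = exp(0.3406 × -2.8134) = 0.3836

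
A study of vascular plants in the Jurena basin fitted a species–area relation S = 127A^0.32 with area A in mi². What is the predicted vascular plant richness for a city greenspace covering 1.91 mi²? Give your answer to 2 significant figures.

S = 127 × 1.91^0.32
ln S = ln 127 + 0.32 × ln 1.91 = 4.8442 + 0.32 × 0.6471 = 5.0513
S = e^5.0513 ≈ 156.2

160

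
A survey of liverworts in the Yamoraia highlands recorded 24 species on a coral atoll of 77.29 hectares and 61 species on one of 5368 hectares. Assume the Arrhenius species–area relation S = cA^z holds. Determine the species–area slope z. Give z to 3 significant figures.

0.220

Taking logs: ln S = ln c + z ln A, so z = (ln S₂ − ln S₁)/(ln A₂ − ln A₁).
z = ln(61/24) / ln(5368/77.29) = ln(2.542) / ln(69.45) = 0.9328 / 4.2406 = 0.2200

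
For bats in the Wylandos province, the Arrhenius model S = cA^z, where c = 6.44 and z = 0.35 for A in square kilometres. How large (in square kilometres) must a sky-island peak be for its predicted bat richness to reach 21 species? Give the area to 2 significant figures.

29 square kilometres

21 = 6.44 × A^0.35  ⇒  A^0.35 = 21/6.44 = 3.261
ln A = ln(3.261) / 0.35 = 1.1820 / 0.35 = 3.3771
A = e^3.3771 ≈ 29.29 square kilometres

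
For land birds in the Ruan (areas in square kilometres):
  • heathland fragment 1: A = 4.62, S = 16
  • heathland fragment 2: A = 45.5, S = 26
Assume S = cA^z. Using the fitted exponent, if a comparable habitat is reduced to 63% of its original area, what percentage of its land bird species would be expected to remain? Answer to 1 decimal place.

90.7%

z = ln(26/16) / ln(45.5/4.62) = 0.4855 / 2.2873 = 0.2123
S_new/S_old = (A_new/A_old)^z = 0.63^0.2123 = exp(0.2123 × -0.4620) = 0.9066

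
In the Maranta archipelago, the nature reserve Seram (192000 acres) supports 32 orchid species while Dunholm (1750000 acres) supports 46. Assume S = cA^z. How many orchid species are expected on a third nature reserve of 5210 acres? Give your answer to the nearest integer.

18

z = ln(46/32) / ln(1750000/192000) = 0.3629 / 2.2099 = 0.1642
c = 32 / 192000^0.1642 = 32 / 7.373 = 4.34
S₃ = 4.34 × 5210^0.1642 = 4.34 × 4.077 ≈ 17.7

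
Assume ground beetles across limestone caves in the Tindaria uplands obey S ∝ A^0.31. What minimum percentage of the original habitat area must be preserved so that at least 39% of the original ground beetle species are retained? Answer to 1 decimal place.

Need (A_new/A_old)^0.31 = 0.39, so A_new/A_old = 0.39^(1/0.31) = 0.39^3.226
ln(A_new/A_old) = ln 0.39 / 0.31 = -0.9416 / 0.31 = -3.0374
A_new/A_old = e^-3.0374 ≈ 0.04796

4.8%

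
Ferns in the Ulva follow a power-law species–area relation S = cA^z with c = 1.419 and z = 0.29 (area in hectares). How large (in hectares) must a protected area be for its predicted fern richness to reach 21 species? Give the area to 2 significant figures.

11000 hectares

21 = 1.419 × A^0.29  ⇒  A^0.29 = 21/1.419 = 14.8
ln A = ln(14.8) / 0.29 = 2.6946 / 0.29 = 9.2916
A = e^9.2916 ≈ 10847 hectares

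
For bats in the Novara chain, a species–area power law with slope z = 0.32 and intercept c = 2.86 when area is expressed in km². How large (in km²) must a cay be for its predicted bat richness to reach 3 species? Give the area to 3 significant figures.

1.16 km²

3 = 2.86 × A^0.32  ⇒  A^0.32 = 3/2.86 = 1.049
ln A = ln(1.049) / 0.32 = 0.0478 / 0.32 = 0.1493
A = e^0.1493 ≈ 1.161 km²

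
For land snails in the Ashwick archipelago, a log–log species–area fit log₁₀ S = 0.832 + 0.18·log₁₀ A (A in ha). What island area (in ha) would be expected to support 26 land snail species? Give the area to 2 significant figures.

26 = 6.792 × A^0.18  ⇒  A^0.18 = 26/6.792 = 3.828
ln A = ln(3.828) / 0.18 = 1.3423 / 0.18 = 7.4575
A = e^7.4575 ≈ 1733 ha

1700 ha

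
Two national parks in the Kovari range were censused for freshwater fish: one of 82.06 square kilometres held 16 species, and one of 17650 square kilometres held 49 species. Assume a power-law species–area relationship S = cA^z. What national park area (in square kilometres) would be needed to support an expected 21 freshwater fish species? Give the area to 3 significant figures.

303 square kilometres

z = ln(49/16) / ln(17650/82.06) = 1.1192 / 5.3710 = 0.2084
c = 16 / 82.06^0.2084 = 16 / 2.505 = 6.386
A = (21/6.386)^(1/0.2084) ⇒ ln A = ln(3.288)/0.2084 = 5.7124
A = e^5.7124 ≈ 302.6 square kilometres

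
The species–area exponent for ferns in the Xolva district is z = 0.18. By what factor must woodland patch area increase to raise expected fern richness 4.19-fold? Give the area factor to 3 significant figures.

(A₂/A₁)^0.18 = 4.19, so A₂/A₁ = 4.19^(1/0.18) = 4.19^5.556
ln(A₂/A₁) = ln 4.19 / 0.18 = 1.4327 / 0.18 = 7.9594
A₂/A₁ = e^7.9594 ≈ 2862

2860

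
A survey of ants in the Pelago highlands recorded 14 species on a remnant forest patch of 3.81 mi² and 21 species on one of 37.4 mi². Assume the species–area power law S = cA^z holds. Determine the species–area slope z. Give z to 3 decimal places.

Taking logs: ln S = ln c + z ln A, so z = (ln S₂ − ln S₁)/(ln A₂ − ln A₁).
z = ln(21/14) / ln(37.4/3.81) = ln(1.5) / ln(9.816) = 0.4055 / 2.2840 = 0.1775

0.178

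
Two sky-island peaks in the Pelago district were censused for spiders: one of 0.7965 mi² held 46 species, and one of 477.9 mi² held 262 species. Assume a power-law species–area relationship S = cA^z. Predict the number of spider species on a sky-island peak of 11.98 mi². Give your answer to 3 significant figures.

z = ln(262/46) / ln(477.9/0.7965) = 1.7397 / 6.3969 = 0.2720
c = 46 / 0.7965^0.2720 = 46 / 0.94 = 48.94
S₃ = 48.94 × 11.98^0.2720 = 48.94 × 1.965 ≈ 96.15

96.1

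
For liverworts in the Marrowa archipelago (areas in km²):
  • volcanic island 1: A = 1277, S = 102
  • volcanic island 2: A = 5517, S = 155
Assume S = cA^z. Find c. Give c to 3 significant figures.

13.2

z = ln(S₂/S₁) / ln(A₂/A₁) = ln(155/102) / ln(5517/1277) = 0.4185 / 1.4633 = 0.2860
c = S₁ / A₁^z = 102 / 1277^0.2860 = 102 / 7.731 = 13.19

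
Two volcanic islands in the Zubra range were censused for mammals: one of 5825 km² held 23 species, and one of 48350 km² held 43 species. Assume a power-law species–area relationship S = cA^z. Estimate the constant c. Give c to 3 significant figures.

1.77

z = ln(S₂/S₁) / ln(A₂/A₁) = ln(43/23) / ln(48350/5825) = 0.6257 / 2.1163 = 0.2957
c = S₁ / A₁^z = 23 / 5825^0.2957 = 23 / 12.98 = 1.772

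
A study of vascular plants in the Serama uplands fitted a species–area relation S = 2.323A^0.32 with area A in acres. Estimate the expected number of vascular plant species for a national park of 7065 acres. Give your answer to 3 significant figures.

39.6

S = 2.323 × 7065^0.32
ln S = ln 2.323 + 0.32 × ln 7065 = 0.8429 + 0.32 × 8.8629 = 3.6790
S = e^3.6790 ≈ 39.61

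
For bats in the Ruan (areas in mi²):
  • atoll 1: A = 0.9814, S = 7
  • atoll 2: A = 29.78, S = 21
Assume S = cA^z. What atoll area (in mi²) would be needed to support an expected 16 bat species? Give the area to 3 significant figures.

z = ln(21/7) / ln(29.78/0.9814) = 1.0986 / 3.4126 = 0.3219
c = 7 / 0.9814^0.3219 = 7 / 0.994 = 7.042
A = (16/7.042)^(1/0.3219) ⇒ ln A = ln(2.272)/0.3219 = 2.5491
A = e^2.5491 ≈ 12.8 mi²

12.8 mi²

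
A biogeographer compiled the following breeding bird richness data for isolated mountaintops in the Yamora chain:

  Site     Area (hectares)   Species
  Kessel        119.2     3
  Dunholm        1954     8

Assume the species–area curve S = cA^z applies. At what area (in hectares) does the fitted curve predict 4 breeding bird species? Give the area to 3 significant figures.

z = ln(8/3) / ln(1954/119.2) = 0.9808 / 2.7968 = 0.3507
c = 3 / 119.2^0.3507 = 3 / 5.347 = 0.561
A = (4/0.561)^(1/0.3507) ⇒ ln A = ln(7.13)/0.3507 = 5.6011
A = e^5.6011 ≈ 270.7 hectares

271 hectares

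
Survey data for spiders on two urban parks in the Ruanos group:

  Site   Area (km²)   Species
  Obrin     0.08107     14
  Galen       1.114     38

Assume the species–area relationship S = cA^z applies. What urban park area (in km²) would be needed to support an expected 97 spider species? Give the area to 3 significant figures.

13.0 km²

z = ln(38/14) / ln(1.114/0.08107) = 0.9985 / 2.6204 = 0.3811
c = 14 / 0.08107^0.3811 = 14 / 0.3839 = 36.47
A = (97/36.47)^(1/0.3811) ⇒ ln A = ln(2.66)/0.3811 = 2.5672
A = e^2.5672 ≈ 13.03 km²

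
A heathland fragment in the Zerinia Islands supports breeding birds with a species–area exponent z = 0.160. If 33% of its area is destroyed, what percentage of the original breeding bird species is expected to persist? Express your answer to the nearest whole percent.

94%

S_new/S_old = (A_new/A_old)^z = 0.67^0.16
= exp(0.16 × ln 0.67) = exp(0.16 × -0.4005) = exp(-0.0641) ≈ 0.9379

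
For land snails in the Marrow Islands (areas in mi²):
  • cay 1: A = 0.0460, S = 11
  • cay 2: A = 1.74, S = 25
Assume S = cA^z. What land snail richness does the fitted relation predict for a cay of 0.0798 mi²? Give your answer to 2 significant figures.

12

z = ln(25/11) / ln(1.74/0.046) = 0.8210 / 3.6330 = 0.2260
c = 11 / 0.046^0.2260 = 11 / 0.4987 = 22.06
S₃ = 22.06 × 0.0798^0.2260 = 22.06 × 0.5648 ≈ 12.46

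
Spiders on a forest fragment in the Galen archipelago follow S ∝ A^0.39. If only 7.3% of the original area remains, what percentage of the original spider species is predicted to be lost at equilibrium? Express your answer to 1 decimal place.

64.0%

S_new/S_old = (A_new/A_old)^z = 0.073^0.39
= exp(0.39 × ln 0.073) = exp(0.39 × -2.6173) = exp(-1.0207) ≈ 0.3603
Fraction lost = 1 − 0.3603 = 0.6397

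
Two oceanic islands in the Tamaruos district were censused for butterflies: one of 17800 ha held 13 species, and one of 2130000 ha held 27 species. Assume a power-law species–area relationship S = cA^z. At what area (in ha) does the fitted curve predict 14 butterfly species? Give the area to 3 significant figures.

z = ln(27/13) / ln(2130000/17800) = 0.7309 / 4.7847 = 0.1528
c = 13 / 17800^0.1528 = 13 / 4.459 = 2.915
A = (14/2.915)^(1/0.1528) ⇒ ln A = ln(4.802)/0.1528 = 10.2721
A = e^10.2721 ≈ 28914 ha

28900 ha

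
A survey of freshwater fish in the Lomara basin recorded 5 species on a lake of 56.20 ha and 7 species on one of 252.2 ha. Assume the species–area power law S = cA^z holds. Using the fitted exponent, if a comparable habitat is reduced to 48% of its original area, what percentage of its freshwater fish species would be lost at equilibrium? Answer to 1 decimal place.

z = ln(7/5) / ln(252.2/56.2) = 0.3365 / 1.5013 = 0.2241
S_new/S_old = (A_new/A_old)^z = 0.48^0.2241 = exp(0.2241 × -0.7340) = 0.8483
Fraction lost = 1 − 0.8483 = 0.1517

15.2%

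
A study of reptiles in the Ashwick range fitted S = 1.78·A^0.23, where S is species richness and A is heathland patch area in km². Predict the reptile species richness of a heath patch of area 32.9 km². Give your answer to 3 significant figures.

3.98

S = 1.78 × 32.9^0.23
ln S = ln 1.78 + 0.23 × ln 32.9 = 0.5766 + 0.23 × 3.4935 = 1.3801
S = e^1.3801 ≈ 3.975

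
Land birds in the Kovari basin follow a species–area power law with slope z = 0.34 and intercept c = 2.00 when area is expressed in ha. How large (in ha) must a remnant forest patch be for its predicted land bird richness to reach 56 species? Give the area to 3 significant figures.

56 = 2 × A^0.34  ⇒  A^0.34 = 56/2 = 28
ln A = ln(28) / 0.34 = 3.3322 / 0.34 = 9.8006
A = e^9.8006 ≈ 18045 ha

18000 ha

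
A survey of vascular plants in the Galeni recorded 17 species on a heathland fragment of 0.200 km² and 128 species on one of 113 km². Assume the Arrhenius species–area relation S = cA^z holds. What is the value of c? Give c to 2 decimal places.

z = ln(S₂/S₁) / ln(A₂/A₁) = ln(128/17) / ln(113/0.2) = 2.0188 / 6.3368 = 0.3186
c = S₁ / A₁^z = 17 / 0.2^0.3186 = 17 / 0.5989 = 28.39

28.39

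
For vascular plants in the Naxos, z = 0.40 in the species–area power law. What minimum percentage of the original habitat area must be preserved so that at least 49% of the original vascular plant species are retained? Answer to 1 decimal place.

16.8%

Need (A_new/A_old)^0.4 = 0.49, so A_new/A_old = 0.49^(1/0.4) = 0.49^2.5
ln(A_new/A_old) = ln 0.49 / 0.4 = -0.7133 / 0.4 = -1.7834
A_new/A_old = e^-1.7834 ≈ 0.1681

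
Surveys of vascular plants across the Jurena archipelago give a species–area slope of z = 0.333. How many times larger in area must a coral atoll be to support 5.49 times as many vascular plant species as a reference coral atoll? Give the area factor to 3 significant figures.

(A₂/A₁)^0.333 = 5.49, so A₂/A₁ = 5.49^(1/0.333) = 5.49^3.003
ln(A₂/A₁) = ln 5.49 / 0.333 = 1.7029 / 0.333 = 5.1139
A₂/A₁ = e^5.1139 ≈ 166.3

166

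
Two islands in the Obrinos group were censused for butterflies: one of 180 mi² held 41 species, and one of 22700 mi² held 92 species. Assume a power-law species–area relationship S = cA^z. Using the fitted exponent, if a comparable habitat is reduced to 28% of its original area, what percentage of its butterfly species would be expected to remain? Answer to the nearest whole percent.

81%

z = ln(92/41) / ln(22700/180) = 0.8082 / 4.8372 = 0.1671
S_new/S_old = (A_new/A_old)^z = 0.28^0.1671 = exp(0.1671 × -1.2730) = 0.8084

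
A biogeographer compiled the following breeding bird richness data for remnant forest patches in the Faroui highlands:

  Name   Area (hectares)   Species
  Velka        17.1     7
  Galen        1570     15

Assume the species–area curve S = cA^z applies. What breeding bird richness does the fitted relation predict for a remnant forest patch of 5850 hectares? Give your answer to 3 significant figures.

18.7

z = ln(15/7) / ln(1570/17.1) = 0.7621 / 4.5198 = 0.1686
c = 7 / 17.1^0.1686 = 7 / 1.614 = 4.337
S₃ = 4.337 × 5850^0.1686 = 4.337 × 4.318 ≈ 18.72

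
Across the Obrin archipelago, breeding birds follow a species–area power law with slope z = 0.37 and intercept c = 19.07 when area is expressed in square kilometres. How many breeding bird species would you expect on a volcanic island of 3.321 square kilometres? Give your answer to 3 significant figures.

S = 19.07 × 3.321^0.37
ln S = ln 19.07 + 0.37 × ln 3.321 = 2.9481 + 0.37 × 1.2003 = 3.3922
S = e^3.3922 ≈ 29.73

29.7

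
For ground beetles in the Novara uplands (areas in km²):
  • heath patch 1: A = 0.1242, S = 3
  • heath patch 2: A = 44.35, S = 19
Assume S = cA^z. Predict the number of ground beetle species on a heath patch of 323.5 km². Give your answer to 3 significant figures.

35.5

z = ln(19/3) / ln(44.35/0.1242) = 1.8458 / 5.8780 = 0.3140
c = 3 / 0.1242^0.3140 = 3 / 0.5194 = 5.775
S₃ = 5.775 × 323.5^0.3140 = 5.775 × 6.14 ≈ 35.46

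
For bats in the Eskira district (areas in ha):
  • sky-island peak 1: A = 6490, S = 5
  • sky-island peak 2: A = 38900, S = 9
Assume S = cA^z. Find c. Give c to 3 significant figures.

z = ln(S₂/S₁) / ln(A₂/A₁) = ln(9/5) / ln(38900/6490) = 0.5878 / 1.7907 = 0.3282
c = S₁ / A₁^z = 5 / 6490^0.3282 = 5 / 17.84 = 0.2803

0.280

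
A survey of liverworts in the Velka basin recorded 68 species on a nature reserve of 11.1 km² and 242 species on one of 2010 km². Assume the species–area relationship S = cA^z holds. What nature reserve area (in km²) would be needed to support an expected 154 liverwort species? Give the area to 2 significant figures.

z = ln(242/68) / ln(2010/11.1) = 1.2694 / 5.1989 = 0.2442
c = 68 / 11.1^0.2442 = 68 / 1.8 = 37.78
A = (154/37.78)^(1/0.2442) ⇒ ln A = ln(4.076)/0.2442 = 5.7548
A = e^5.7548 ≈ 315.7 km²

320 km²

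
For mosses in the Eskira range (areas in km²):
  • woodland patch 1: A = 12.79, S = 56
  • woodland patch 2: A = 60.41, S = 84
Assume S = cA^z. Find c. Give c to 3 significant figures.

28.8

z = ln(S₂/S₁) / ln(A₂/A₁) = ln(84/56) / ln(60.41/12.79) = 0.4055 / 1.5525 = 0.2612
c = S₁ / A₁^z = 56 / 12.79^0.2612 = 56 / 1.946 = 28.78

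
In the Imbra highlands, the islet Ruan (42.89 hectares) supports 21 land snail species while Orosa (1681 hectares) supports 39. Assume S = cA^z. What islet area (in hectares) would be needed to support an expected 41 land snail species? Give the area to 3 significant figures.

2260 hectares

z = ln(39/21) / ln(1681/42.89) = 0.6190 / 3.6685 = 0.1687
c = 21 / 42.89^0.1687 = 21 / 1.886 = 11.14
A = (41/11.14)^(1/0.1687) ⇒ ln A = ln(3.681)/0.1687 = 7.7235
A = e^7.7235 ≈ 2261 hectares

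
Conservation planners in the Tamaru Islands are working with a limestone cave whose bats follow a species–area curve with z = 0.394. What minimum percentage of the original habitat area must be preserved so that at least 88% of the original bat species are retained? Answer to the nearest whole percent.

Need (A_new/A_old)^0.394 = 0.88, so A_new/A_old = 0.88^(1/0.394) = 0.88^2.538
ln(A_new/A_old) = ln 0.88 / 0.394 = -0.1278 / 0.394 = -0.3245
A_new/A_old = e^-0.3245 ≈ 0.7229

72%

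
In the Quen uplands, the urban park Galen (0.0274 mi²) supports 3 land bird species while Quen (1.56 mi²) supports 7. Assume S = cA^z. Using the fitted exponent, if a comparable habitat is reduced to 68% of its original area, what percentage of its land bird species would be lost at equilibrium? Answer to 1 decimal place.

z = ln(7/3) / ln(1.56/0.0274) = 0.8473 / 4.0419 = 0.2096
S_new/S_old = (A_new/A_old)^z = 0.68^0.2096 = exp(0.2096 × -0.3857) = 0.9223
Fraction lost = 1 − 0.9223 = 0.07766

7.8%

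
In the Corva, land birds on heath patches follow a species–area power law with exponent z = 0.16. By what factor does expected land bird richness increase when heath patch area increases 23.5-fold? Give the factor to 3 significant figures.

S₂/S₁ = (A₂/A₁)^z = 23.5^0.16
ln(S₂/S₁) = 0.16 × ln 23.5 = 0.16 × 3.1570 = 0.5051
S₂/S₁ = e^0.5051 ≈ 1.657

1.66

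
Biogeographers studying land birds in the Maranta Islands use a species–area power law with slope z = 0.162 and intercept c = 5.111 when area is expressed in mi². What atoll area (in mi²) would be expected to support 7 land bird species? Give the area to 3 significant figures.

6.97 mi²

7 = 5.111 × A^0.162  ⇒  A^0.162 = 7/5.111 = 1.37
ln A = ln(1.37) / 0.162 = 0.3145 / 0.162 = 1.9415
A = e^1.9415 ≈ 6.969 mi²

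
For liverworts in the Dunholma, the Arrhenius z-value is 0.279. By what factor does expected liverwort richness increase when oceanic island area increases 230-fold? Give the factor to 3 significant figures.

S₂/S₁ = (A₂/A₁)^z = 230^0.279
ln(S₂/S₁) = 0.279 × ln 230 = 0.279 × 5.4381 = 1.5172
S₂/S₁ = e^1.5172 ≈ 4.56

4.56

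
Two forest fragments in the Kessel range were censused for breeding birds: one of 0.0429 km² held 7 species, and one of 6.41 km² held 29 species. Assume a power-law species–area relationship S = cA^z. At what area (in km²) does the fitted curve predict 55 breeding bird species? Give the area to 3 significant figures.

61.1 km²

z = ln(29/7) / ln(6.41/0.0429) = 1.4214 / 5.0067 = 0.2839
c = 7 / 0.0429^0.2839 = 7 / 0.409 = 17.11
A = (55/17.11)^(1/0.2839) ⇒ ln A = ln(3.214)/0.2839 = 4.1124
A = e^4.1124 ≈ 61.09 km²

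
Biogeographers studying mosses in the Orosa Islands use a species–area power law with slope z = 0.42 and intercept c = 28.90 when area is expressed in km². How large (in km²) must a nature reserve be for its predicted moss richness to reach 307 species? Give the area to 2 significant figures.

307 = 28.9 × A^0.42  ⇒  A^0.42 = 307/28.9 = 10.62
ln A = ln(10.62) / 0.42 = 2.3630 / 0.42 = 5.6262
A = e^5.6262 ≈ 277.6 km²

280 km²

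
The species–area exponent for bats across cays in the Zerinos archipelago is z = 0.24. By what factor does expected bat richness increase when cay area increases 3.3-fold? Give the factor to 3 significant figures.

S₂/S₁ = (A₂/A₁)^z = 3.3^0.24
ln(S₂/S₁) = 0.24 × ln 3.3 = 0.24 × 1.1939 = 0.2865
S₂/S₁ = e^0.2865 ≈ 1.332

1.33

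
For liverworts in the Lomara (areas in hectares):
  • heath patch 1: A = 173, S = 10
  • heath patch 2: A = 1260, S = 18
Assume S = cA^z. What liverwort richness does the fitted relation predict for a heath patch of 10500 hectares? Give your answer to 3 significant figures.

z = ln(18/10) / ln(1260/173) = 0.5878 / 1.9856 = 0.2960
c = 10 / 173^0.2960 = 10 / 4.598 = 2.175
S₃ = 2.175 × 10500^0.2960 = 2.175 × 15.5 ≈ 33.72

33.7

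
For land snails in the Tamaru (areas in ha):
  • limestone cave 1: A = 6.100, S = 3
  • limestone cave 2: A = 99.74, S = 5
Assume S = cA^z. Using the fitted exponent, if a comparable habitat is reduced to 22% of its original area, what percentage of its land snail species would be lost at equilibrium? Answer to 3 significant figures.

24.2%

z = ln(5/3) / ln(99.74/6.1) = 0.5108 / 2.7943 = 0.1828
S_new/S_old = (A_new/A_old)^z = 0.22^0.1828 = exp(0.1828 × -1.5141) = 0.7582
Fraction lost = 1 − 0.7582 = 0.2418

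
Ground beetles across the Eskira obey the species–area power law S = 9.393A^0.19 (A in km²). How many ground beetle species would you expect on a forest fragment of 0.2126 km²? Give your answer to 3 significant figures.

7.00

S = 9.393 × 0.2126^0.19
ln S = ln 9.393 + 0.19 × ln 0.2126 = 2.2400 + 0.19 × -1.5483 = 1.9458
S = e^1.9458 ≈ 6.999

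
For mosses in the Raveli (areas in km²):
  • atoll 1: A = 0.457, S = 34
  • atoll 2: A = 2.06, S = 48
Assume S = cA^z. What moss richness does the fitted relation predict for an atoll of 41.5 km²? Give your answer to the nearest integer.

95

z = ln(48/34) / ln(2.06/0.457) = 0.3448 / 1.5058 = 0.2290
c = 34 / 0.457^0.2290 = 34 / 0.8358 = 40.68
S₃ = 40.68 × 41.5^0.2290 = 40.68 × 2.347 ≈ 95.48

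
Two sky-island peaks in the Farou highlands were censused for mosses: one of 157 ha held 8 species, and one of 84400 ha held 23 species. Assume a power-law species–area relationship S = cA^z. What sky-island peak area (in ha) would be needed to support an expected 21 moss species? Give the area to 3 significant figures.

z = ln(23/8) / ln(84400/157) = 1.0561 / 6.2871 = 0.1680
c = 8 / 157^0.1680 = 8 / 2.338 = 3.422
A = (21/3.422)^(1/0.1680) ⇒ ln A = ln(6.137)/0.1680 = 10.8017
A = e^10.8017 ≈ 49106 ha

49100 ha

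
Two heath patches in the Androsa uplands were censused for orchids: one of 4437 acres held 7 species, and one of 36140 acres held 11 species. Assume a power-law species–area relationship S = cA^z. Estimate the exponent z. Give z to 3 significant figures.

Taking logs: ln S = ln c + z ln A, so z = (ln S₂ − ln S₁)/(ln A₂ − ln A₁).
z = ln(11/7) / ln(36140/4437) = ln(1.571) / ln(8.145) = 0.4520 / 2.0974 = 0.2155

0.215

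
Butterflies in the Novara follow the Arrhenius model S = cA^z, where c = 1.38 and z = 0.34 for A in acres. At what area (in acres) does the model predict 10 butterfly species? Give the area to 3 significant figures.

339 acres

10 = 1.38 × A^0.34  ⇒  A^0.34 = 10/1.38 = 7.246
ln A = ln(7.246) / 0.34 = 1.9805 / 0.34 = 5.8250
A = e^5.8250 ≈ 338.7 acres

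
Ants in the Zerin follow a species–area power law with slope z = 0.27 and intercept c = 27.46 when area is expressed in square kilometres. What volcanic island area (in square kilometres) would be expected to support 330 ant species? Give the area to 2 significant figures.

10000 square kilometres

330 = 27.46 × A^0.27  ⇒  A^0.27 = 330/27.46 = 12.02
ln A = ln(12.02) / 0.27 = 2.4864 / 0.27 = 9.2087
A = e^9.2087 ≈ 9984 square kilometres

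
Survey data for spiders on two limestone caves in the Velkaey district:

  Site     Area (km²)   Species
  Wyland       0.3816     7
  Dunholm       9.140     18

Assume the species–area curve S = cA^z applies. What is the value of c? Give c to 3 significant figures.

9.32

z = ln(S₂/S₁) / ln(A₂/A₁) = ln(18/7) / ln(9.14/0.3816) = 0.9445 / 3.1760 = 0.2974
c = S₁ / A₁^z = 7 / 0.3816^0.2974 = 7 / 0.7509 = 9.322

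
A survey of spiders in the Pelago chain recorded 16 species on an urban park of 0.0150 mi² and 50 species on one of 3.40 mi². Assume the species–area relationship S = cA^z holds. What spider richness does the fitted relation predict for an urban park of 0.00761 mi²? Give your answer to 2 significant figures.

14

z = ln(50/16) / ln(3.4/0.015) = 1.1394 / 5.4235 = 0.2101
c = 16 / 0.015^0.2101 = 16 / 0.4138 = 38.66
S₃ = 38.66 × 0.00761^0.2101 = 38.66 × 0.3588 ≈ 13.87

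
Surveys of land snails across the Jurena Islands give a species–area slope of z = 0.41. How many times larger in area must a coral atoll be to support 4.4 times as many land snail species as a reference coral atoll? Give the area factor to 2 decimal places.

(A₂/A₁)^0.41 = 4.4, so A₂/A₁ = 4.4^(1/0.41) = 4.4^2.439
ln(A₂/A₁) = ln 4.4 / 0.41 = 1.4816 / 0.41 = 3.6137
A₂/A₁ = e^3.6137 ≈ 37.1

37.10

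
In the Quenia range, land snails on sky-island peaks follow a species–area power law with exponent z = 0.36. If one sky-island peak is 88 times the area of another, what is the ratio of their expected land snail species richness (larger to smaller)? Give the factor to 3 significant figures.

S₂/S₁ = (A₂/A₁)^z = 88^0.36
ln(S₂/S₁) = 0.36 × ln 88 = 0.36 × 4.4773 = 1.6118
S₂/S₁ = e^1.6118 ≈ 5.012

5.01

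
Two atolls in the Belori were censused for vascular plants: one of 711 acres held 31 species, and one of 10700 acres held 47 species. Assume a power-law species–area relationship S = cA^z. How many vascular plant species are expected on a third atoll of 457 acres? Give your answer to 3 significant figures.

29.0

z = ln(47/31) / ln(10700/711) = 0.4162 / 2.7113 = 0.1535
c = 31 / 711^0.1535 = 31 / 2.74 = 11.31
S₃ = 11.31 × 457^0.1535 = 11.31 × 2.56 ≈ 28.97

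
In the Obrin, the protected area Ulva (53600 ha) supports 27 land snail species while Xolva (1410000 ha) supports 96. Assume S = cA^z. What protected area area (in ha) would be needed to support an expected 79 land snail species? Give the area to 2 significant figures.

z = ln(96/27) / ln(1410000/53600) = 1.2685 / 3.2698 = 0.3879
c = 27 / 53600^0.3879 = 27 / 68.34 = 0.3951
A = (79/0.3951)^(1/0.3879) ⇒ ln A = ln(200)/0.3879 = 13.6567
A = e^13.6567 ≈ 853169 ha

850000 ha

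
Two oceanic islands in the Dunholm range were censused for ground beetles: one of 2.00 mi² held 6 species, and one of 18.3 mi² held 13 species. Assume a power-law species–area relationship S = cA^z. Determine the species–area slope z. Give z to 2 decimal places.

0.35

Taking logs: ln S = ln c + z ln A, so z = (ln S₂ − ln S₁)/(ln A₂ − ln A₁).
z = ln(13/6) / ln(18.3/2) = ln(2.167) / ln(9.15) = 0.7732 / 2.2138 = 0.3493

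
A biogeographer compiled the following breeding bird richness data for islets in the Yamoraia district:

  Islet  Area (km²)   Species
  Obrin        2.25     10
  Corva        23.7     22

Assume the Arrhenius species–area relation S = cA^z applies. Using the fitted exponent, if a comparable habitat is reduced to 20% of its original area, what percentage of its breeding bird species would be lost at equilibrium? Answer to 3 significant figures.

z = ln(22/10) / ln(23.7/2.25) = 0.7885 / 2.3545 = 0.3349
S_new/S_old = (A_new/A_old)^z = 0.2^0.3349 = exp(0.3349 × -1.6094) = 0.5834
Fraction lost = 1 − 0.5834 = 0.4166

41.7%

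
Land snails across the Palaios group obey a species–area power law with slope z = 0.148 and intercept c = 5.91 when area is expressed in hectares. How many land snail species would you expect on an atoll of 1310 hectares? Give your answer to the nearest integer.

17 species

S = 5.91 × 1310^0.148 = 5.91 × 2.893 ≈ 17.1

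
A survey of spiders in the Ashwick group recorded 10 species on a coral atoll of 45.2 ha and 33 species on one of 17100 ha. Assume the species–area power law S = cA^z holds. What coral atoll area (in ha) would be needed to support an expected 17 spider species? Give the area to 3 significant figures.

z = ln(33/10) / ln(17100/45.2) = 1.1939 / 5.9357 = 0.2011
c = 10 / 45.2^0.2011 = 10 / 2.152 = 4.646
A = (17/4.646)^(1/0.2011) ⇒ ln A = ln(3.659)/0.2011 = 6.4492
A = e^6.4492 ≈ 632.2 ha

632 ha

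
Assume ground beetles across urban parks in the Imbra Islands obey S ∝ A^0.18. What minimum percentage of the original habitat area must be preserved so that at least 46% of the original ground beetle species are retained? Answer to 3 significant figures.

1.34%

Need (A_new/A_old)^0.18 = 0.46, so A_new/A_old = 0.46^(1/0.18) = 0.46^5.556
ln(A_new/A_old) = ln 0.46 / 0.18 = -0.7765 / 0.18 = -4.3140
A_new/A_old = e^-4.3140 ≈ 0.01338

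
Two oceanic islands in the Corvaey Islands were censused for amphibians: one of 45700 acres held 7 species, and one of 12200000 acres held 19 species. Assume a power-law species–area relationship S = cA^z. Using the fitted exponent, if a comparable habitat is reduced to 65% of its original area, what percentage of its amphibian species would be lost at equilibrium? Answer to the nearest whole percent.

7%

z = ln(19/7) / ln(12200000/45700) = 0.9985 / 5.5871 = 0.1787
S_new/S_old = (A_new/A_old)^z = 0.65^0.1787 = exp(0.1787 × -0.4308) = 0.9259
Fraction lost = 1 − 0.9259 = 0.0741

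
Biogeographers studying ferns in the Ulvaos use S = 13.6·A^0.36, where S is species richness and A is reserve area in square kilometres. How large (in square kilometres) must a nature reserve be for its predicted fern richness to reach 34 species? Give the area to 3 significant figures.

34 = 13.6 × A^0.36  ⇒  A^0.36 = 34/13.6 = 2.5
ln A = ln(2.5) / 0.36 = 0.9163 / 0.36 = 2.5453
A = e^2.5453 ≈ 12.75 square kilometres

12.7 square kilometres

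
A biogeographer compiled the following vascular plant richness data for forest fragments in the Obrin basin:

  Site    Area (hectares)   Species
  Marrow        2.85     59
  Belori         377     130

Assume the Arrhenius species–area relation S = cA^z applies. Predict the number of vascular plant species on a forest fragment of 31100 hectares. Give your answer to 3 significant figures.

265

z = ln(130/59) / ln(377/2.85) = 0.7900 / 4.8849 = 0.1617
c = 59 / 2.85^0.1617 = 59 / 1.185 = 49.81
S₃ = 49.81 × 31100^0.1617 = 49.81 × 5.328 ≈ 265.4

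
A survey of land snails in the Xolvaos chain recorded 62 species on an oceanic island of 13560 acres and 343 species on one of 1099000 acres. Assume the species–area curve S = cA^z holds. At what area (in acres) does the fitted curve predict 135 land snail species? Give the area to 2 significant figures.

z = ln(343/62) / ln(1099000/13560) = 1.7106 / 4.3950 = 0.3892
c = 62 / 13560^0.3892 = 62 / 40.58 = 1.528
A = (135/1.528)^(1/0.3892) ⇒ ln A = ln(88.36)/0.3892 = 11.5142
A = e^11.5142 ≈ 100123 acres

100000 acres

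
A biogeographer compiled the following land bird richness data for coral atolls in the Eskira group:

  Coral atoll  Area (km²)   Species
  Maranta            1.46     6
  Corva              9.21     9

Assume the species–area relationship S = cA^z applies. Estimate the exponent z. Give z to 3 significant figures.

Taking logs: ln S = ln c + z ln A, so z = (ln S₂ − ln S₁)/(ln A₂ − ln A₁).
z = ln(9/6) / ln(9.21/1.46) = ln(1.5) / ln(6.308) = 0.4055 / 1.8419 = 0.2201

0.220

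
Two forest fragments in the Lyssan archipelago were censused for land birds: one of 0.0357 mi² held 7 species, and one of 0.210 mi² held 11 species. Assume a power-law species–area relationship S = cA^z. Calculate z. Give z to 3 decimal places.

0.255

Taking logs: ln S = ln c + z ln A, so z = (ln S₂ − ln S₁)/(ln A₂ − ln A₁).
z = ln(11/7) / ln(0.21/0.0357) = ln(1.571) / ln(5.882) = 0.4520 / 1.7720 = 0.2551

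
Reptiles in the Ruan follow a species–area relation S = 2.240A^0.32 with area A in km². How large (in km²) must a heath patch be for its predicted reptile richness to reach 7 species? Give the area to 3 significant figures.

7 = 2.24 × A^0.32  ⇒  A^0.32 = 7/2.24 = 3.125
ln A = ln(3.125) / 0.32 = 1.1394 / 0.32 = 3.5607
A = e^3.5607 ≈ 35.19 km²

35.2 km²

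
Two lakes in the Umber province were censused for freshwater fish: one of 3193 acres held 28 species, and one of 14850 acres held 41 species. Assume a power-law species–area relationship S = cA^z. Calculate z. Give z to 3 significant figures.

Taking logs: ln S = ln c + z ln A, so z = (ln S₂ − ln S₁)/(ln A₂ − ln A₁).
z = ln(41/28) / ln(14850/3193) = ln(1.464) / ln(4.651) = 0.3814 / 1.5370 = 0.2481

0.248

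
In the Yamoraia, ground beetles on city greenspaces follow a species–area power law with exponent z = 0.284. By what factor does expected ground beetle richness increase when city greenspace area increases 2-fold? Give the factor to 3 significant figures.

1.22

S₂/S₁ = (A₂/A₁)^z = 2^0.284
ln(S₂/S₁) = 0.284 × ln 2 = 0.284 × 0.6931 = 0.1969
S₂/S₁ = e^0.1969 ≈ 1.218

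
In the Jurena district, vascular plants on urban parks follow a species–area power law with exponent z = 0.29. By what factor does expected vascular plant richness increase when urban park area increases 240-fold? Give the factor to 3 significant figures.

S₂/S₁ = (A₂/A₁)^z = 240^0.29
ln(S₂/S₁) = 0.29 × ln 240 = 0.29 × 5.4806 = 1.5894
S₂/S₁ = e^1.5894 ≈ 4.901

4.90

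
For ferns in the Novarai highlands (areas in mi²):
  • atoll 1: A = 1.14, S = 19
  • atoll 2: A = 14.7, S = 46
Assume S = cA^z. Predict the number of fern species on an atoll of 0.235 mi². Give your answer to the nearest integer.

11

z = ln(46/19) / ln(14.7/1.14) = 0.8842 / 2.5568 = 0.3458
c = 19 / 1.14^0.3458 = 19 / 1.046 = 18.16
S₃ = 18.16 × 0.235^0.3458 = 18.16 × 0.606 ≈ 11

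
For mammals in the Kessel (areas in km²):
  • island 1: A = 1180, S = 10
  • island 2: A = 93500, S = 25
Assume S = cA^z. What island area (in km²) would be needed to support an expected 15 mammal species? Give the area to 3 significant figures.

z = ln(25/10) / ln(93500/1180) = 0.9163 / 4.3724 = 0.2096
c = 10 / 1180^0.2096 = 10 / 4.403 = 2.271
A = (15/2.271)^(1/0.2096) ⇒ ln A = ln(6.604)/0.2096 = 9.0081
A = e^9.0081 ≈ 8169 km²

8170 km²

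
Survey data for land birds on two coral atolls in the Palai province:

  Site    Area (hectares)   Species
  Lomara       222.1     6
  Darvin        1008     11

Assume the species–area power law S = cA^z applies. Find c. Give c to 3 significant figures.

z = ln(S₂/S₁) / ln(A₂/A₁) = ln(11/6) / ln(1008/222.1) = 0.6061 / 1.5126 = 0.4007
c = S₁ / A₁^z = 6 / 222.1^0.4007 = 6 / 8.716 = 0.6884

0.688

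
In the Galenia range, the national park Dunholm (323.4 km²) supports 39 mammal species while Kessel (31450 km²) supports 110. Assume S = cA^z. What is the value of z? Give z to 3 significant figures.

Taking logs: ln S = ln c + z ln A, so z = (ln S₂ − ln S₁)/(ln A₂ − ln A₁).
z = ln(110/39) / ln(31450/323.4) = ln(2.821) / ln(97.25) = 1.0369 / 4.5773 = 0.2265

0.227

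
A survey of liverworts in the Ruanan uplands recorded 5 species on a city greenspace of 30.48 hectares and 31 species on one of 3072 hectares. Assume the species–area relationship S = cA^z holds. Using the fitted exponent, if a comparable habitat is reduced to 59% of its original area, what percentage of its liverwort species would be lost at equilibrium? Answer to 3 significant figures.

z = ln(31/5) / ln(3072/30.48) = 1.8245 / 4.6130 = 0.3955
S_new/S_old = (A_new/A_old)^z = 0.59^0.3955 = exp(0.3955 × -0.5276) = 0.8116
Fraction lost = 1 − 0.8116 = 0.1884

18.8%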